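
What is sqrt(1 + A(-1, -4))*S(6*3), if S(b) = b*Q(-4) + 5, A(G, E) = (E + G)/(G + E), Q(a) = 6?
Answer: 113*sqrt(2) ≈ 159.81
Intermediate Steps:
A(G, E) = 1 (A(G, E) = (E + G)/(E + G) = 1)
S(b) = 5 + 6*b (S(b) = b*6 + 5 = 6*b + 5 = 5 + 6*b)
sqrt(1 + A(-1, -4))*S(6*3) = sqrt(1 + 1)*(5 + 6*(6*3)) = sqrt(2)*(5 + 6*18) = sqrt(2)*(5 + 108) = sqrt(2)*113 = 113*sqrt(2)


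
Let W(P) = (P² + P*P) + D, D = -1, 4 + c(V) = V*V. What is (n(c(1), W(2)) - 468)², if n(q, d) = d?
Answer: 212521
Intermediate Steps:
c(V) = -4 + V² (c(V) = -4 + V*V = -4 + V²)
W(P) = -1 + 2*P² (W(P) = (P² + P*P) - 1 = (P² + P²) - 1 = 2*P² - 1 = -1 + 2*P²)
(n(c(1), W(2)) - 468)² = ((-1 + 2*2²) - 468)² = ((-1 + 2*4) - 468)² = ((-1 + 8) - 468)² = (7 - 468)² = (-461)² = 212521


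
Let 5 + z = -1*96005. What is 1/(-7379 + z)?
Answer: -1/103389 ≈ -9.6722e-6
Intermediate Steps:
z = -96010 (z = -5 - 1*96005 = -5 - 96005 = -96010)
1/(-7379 + z) = 1/(-7379 - 96010) = 1/(-103389) = -1/103389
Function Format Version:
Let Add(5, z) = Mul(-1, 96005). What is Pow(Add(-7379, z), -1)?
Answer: Rational(-1, 103389) ≈ -9.6722e-6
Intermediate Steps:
z = -96010 (z = Add(-5, Mul(-1, 96005)) = Add(-5, -96005) = -96010)
Pow(Add(-7379, z), -1) = Pow(Add(-7379, -96010), -1) = Pow(-103389, -1) = Rational(-1, 103389)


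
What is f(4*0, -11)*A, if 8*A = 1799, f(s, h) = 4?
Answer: 1799/2 ≈ 899.50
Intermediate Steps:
A = 1799/8 (A = (⅛)*1799 = 1799/8 ≈ 224.88)
f(4*0, -11)*A = 4*(1799/8) = 1799/2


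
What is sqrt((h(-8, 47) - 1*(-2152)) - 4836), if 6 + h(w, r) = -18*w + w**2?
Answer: I*sqrt(2482) ≈ 49.82*I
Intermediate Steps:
h(w, r) = -6 + w**2 - 18*w (h(w, r) = -6 + (-18*w + w**2) = -6 + (w**2 - 18*w) = -6 + w**2 - 18*w)
sqrt((h(-8, 47) - 1*(-2152)) - 4836) = sqrt(((-6 + (-8)**2 - 18*(-8)) - 1*(-2152)) - 4836) = sqrt(((-6 + 64 + 144) + 2152) - 4836) = sqrt((202 + 2152) - 4836) = sqrt(2354 - 4836) = sqrt(-2482) = I*sqrt(2482)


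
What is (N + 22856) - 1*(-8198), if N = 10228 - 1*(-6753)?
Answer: 48035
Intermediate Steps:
N = 16981 (N = 10228 + 6753 = 16981)
(N + 22856) - 1*(-8198) = (16981 + 22856) - 1*(-8198) = 39837 + 8198 = 48035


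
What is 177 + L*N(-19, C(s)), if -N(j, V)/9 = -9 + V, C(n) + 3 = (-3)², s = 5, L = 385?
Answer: 10572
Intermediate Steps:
C(n) = 6 (C(n) = -3 + (-3)² = -3 + 9 = 6)
N(j, V) = 81 - 9*V (N(j, V) = -9*(-9 + V) = 81 - 9*V)
177 + L*N(-19, C(s)) = 177 + 385*(81 - 9*6) = 177 + 385*(81 - 54) = 177 + 385*27 = 177 + 10395 = 10572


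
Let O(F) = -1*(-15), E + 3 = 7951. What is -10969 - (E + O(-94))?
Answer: -18932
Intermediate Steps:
E = 7948 (E = -3 + 7951 = 7948)
O(F) = 15
-10969 - (E + O(-94)) = -10969 - (7948 + 15) = -10969 - 1*7963 = -10969 - 7963 = -18932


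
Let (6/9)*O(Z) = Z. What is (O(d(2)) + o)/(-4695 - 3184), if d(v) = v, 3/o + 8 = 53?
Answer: -46/118185 ≈ -0.00038922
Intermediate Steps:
o = 1/15 (o = 3/(-8 + 53) = 3/45 = 3*(1/45) = 1/15 ≈ 0.066667)
O(Z) = 3*Z/2
(O(d(2)) + o)/(-4695 - 3184) = ((3/2)*2 + 1/15)/(-4695 - 3184) = (3 + 1/15)/(-7879) = (46/15)*(-1/7879) = -46/118185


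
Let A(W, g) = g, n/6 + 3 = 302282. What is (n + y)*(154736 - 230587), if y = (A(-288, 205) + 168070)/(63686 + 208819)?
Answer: -7497649890034979/54501 ≈ -1.3757e+11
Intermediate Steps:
n = 1813674 (n = -18 + 6*302282 = -18 + 1813692 = 1813674)
y = 33655/54501 (y = (205 + 168070)/(63686 + 208819) = 168275/272505 = 168275*(1/272505) = 33655/54501 ≈ 0.61751)
(n + y)*(154736 - 230587) = (1813674 + 33655/54501)*(154736 - 230587) = (98847080329/54501)*(-75851) = -7497649890034979/54501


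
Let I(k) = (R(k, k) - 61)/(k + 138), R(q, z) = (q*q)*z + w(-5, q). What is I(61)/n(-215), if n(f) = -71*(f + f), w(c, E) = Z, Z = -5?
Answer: 45383/1215094 ≈ 0.037349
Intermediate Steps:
w(c, E) = -5
R(q, z) = -5 + z*q² (R(q, z) = (q*q)*z - 5 = q²*z - 5 = z*q² - 5 = -5 + z*q²)
n(f) = -142*f
I(k) = (-66 + k³)/(138 + k) (I(k) = ((-5 + k*k²) - 61)/(k + 138) = ((-5 + k³) - 61)/(138 + k) = (-66 + k³)/(138 + k))
I(61)/n(-215) = ((-66 + 61³)/(138 + 61))/((-142*(-215))) = ((-66 + 226981)/199)/30530 = ((1/199)*226915)*(1/30530) = (226915/199)*(1/30530) = 45383/1215094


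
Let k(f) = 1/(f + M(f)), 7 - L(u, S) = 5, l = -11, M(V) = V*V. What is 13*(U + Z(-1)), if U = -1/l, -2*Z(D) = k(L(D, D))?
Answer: 13/132 ≈ 0.098485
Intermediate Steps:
M(V) = V²
L(u, S) = 2 (L(u, S) = 7 - 1*5 = 7 - 5 = 2)
k(f) = 1/(f + f²)
Z(D) = -1/12 (Z(D) = -1/(2*2*(1 + 2)) = -1/(4*3) = -½*⅙ = -1/12)
U = 1/11 (U = -1/(-11) = -1*(-1/11) = 1/11 ≈ 0.090909)
13*(U + Z(-1)) = 13*(1/11 - 1/12) = 13*(1/132) = 13/132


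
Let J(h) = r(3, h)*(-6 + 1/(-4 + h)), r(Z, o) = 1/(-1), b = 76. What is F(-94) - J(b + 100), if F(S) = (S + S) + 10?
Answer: -31647/172 ≈ -183.99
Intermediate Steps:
r(Z, o) = -1
J(h) = 6 - 1/(-4 + h) (J(h) = -(-6 + 1/(-4 + h)) = 6 - 1/(-4 + h))
F(S) = 10 + 2*S (F(S) = 2*S + 10 = 10 + 2*S)
F(-94) - J(b + 100) = (10 + 2*(-94)) - (-25 + 6*(76 + 100))/(-4 + (76 + 100)) = (10 - 188) - (-25 + 6*176)/(-4 + 176) = -178 - (-25 + 1056)/172 = -178 - 1031/172 = -31647/172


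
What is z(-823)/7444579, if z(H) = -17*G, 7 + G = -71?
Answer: 1326/7444579 ≈ 0.00017812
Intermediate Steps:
G = -78 (G = -7 - 71 = -78)
z(H) = 1326 (z(H) = -17*(-78) = 1326)
z(-823)/7444579 = 1326/7444579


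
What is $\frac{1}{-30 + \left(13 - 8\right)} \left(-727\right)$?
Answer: $\frac{727}{25} \approx 29.08$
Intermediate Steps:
$\frac{1}{-30 + \left(13 - 8\right)} \left(-727\right) = \frac{1}{-30 + 5} \left(-727\right) = \frac{1}{-25} \left(-727\right) = \left(- \frac{1}{25}\right) \left(-727\right) = \frac{727}{25}$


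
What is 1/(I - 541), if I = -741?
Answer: -1/1282 ≈ -0.00078003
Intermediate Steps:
1/(I - 541) = 1/(-741 - 541) = 1/(-1282) = -1/1282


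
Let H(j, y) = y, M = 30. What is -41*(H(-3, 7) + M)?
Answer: -1517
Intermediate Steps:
-41*(H(-3, 7) + M) = -41*(7 + 30) = -41*37 = -1517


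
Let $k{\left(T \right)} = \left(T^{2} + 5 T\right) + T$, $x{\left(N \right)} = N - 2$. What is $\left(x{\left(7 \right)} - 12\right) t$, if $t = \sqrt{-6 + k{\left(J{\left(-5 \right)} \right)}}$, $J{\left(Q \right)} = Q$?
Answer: $- 7 i \sqrt{11} \approx - 23.216 i$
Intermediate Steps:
$x{\left(N \right)} = -2 + N$
$k{\left(T \right)} = T^{2} + 6 T$
$t = i \sqrt{11}$ ($t = \sqrt{-6 - 5 \left(6 - 5\right)} = \sqrt{-6 - 5} = \sqrt{-11} = i \sqrt{11} \approx 3.3166 i$)
$\left(x{\left(7 \right)} - 12\right) t = \left(\left(-2 + 7\right) - 12\right) i \sqrt{11} = \left(5 - 12\right) i \sqrt{11} = - 7 i \sqrt{11}$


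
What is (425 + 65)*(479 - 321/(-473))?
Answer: 111175120/473 ≈ 2.3504e+5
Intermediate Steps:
(425 + 65)*(479 - 321/(-473)) = 490*(479 - 321*(-1/473)) = 490*(479 + 321/473) = 490*(226888/473) = 111175120/473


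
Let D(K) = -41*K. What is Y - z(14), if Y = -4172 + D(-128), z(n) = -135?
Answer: 1211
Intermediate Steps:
Y = 1076 (Y = -4172 - 41*(-128) = -4172 + 5248 = 1076)
Y - z(14) = 1076 - 1*(-135) = 1076 + 135 = 1211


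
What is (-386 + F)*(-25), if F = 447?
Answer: -1525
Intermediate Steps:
(-386 + F)*(-25) = (-386 + 447)*(-25) = 61*(-25) = -1525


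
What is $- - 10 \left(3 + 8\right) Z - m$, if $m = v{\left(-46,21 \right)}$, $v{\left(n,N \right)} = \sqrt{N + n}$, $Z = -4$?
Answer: $-440 - 5 i \approx -440.0 - 5.0 i$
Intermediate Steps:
$m = 5 i$ ($m = \sqrt{21 - 46} = \sqrt{-25} = 5 i \approx 5.0 i$)
$- - 10 \left(3 + 8\right) Z - m = - - 10 \left(3 + 8\right) \left(-4\right) - 5 i = - \left(-10\right) 11 \left(-4\right) - 5 i = - \left(-110\right) \left(-4\right) - 5 i = \left(-1\right) 440 - 5 i = -440 - 5 i$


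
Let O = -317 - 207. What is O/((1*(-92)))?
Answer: 131/23 ≈ 5.6956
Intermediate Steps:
O = -524
O/((1*(-92))) = -524/(1*(-92)) = -524/(-92) = -524*(-1/92) = 131/23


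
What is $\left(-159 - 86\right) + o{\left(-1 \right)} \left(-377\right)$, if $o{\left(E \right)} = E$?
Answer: $132$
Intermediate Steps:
$\left(-159 - 86\right) + o{\left(-1 \right)} \left(-377\right) = \left(-159 - 86\right) - -377 = \left(-159 - 86\right) + 377 = -245 + 377 = 132$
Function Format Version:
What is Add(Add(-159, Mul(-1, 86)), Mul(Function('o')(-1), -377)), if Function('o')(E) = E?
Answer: 132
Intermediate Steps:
Add(Add(-159, Mul(-1, 86)), Mul(Function('o')(-1), -377)) = Add(Add(-159, Mul(-1, 86)), Mul(-1, -377)) = Add(Add(-159, -86), 377) = Add(-245, 377) = 132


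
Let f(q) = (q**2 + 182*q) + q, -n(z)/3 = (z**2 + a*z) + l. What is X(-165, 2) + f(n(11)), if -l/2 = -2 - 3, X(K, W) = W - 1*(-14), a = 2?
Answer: 126700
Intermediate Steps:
X(K, W) = 14 + W (X(K, W) = W + 14 = 14 + W)
l = 10 (l = -2*(-2 - 3) = -2*(-5) = 10)
n(z) = -30 - 6*z - 3*z**2 (n(z) = -3*((z**2 + 2*z) + 10) = -3*(10 + z**2 + 2*z) = -30 - 6*z - 3*z**2)
f(q) = q**2 + 183*q
X(-165, 2) + f(n(11)) = (14 + 2) + (-30 - 6*11 - 3*11**2)*(183 + (-30 - 6*11 - 3*11**2)) = 16 + (-30 - 66 - 3*121)*(183 + (-30 - 66 - 3*121)) = 16 + (-30 - 66 - 363)*(183 + (-30 - 66 - 363)) = 16 - 459*(183 - 459) = 16 - 459*(-276) = 16 + 126684 = 126700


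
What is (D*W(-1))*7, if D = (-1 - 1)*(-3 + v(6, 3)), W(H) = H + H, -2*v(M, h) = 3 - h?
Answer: -84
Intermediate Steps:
v(M, h) = -3/2 + h/2 (v(M, h) = -(3 - h)/2 = -3/2 + h/2)
W(H) = 2*H
D = 6 (D = (-1 - 1)*(-3 + (-3/2 + (1/2)*3)) = -2*(-3 + (-3/2 + 3/2)) = -2*(-3 + 0) = -2*(-3) = 6)
(D*W(-1))*7 = (6*(2*(-1)))*7 = (6*(-2))*7 = -12*7 = -84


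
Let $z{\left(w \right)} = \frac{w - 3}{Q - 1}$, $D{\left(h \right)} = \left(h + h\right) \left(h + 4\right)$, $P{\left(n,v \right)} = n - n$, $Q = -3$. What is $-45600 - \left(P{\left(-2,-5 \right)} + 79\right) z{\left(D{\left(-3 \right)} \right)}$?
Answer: $- \frac{183111}{4} \approx -45778.0$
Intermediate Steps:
$P{\left(n,v \right)} = 0$
$D{\left(h \right)} = 2 h \left(4 + h\right)$
$z{\left(w \right)} = \frac{3}{4} - \frac{w}{4}$ ($z{\left(w \right)} = \frac{w - 3}{-3 - 1} = \frac{-3 + w}{-4} = \left(-3 + w\right) \left(- \frac{1}{4}\right) = \frac{3}{4} - \frac{w}{4}$)
$-45600 - \left(P{\left(-2,-5 \right)} + 79\right) z{\left(D{\left(-3 \right)} \right)} = -45600 - \left(0 + 79\right) \left(\frac{3}{4} - \frac{2 \left(-3\right) \left(4 - 3\right)}{4}\right) = -45600 - 79 \left(\frac{3}{4} - \frac{2 \left(-3\right) 1}{4}\right) = -45600 - 79 \left(\frac{3}{4} - - \frac{3}{2}\right) = -45600 - 79 \left(\frac{3}{4} + \frac{3}{2}\right) = -45600 - 79 \cdot \frac{9}{4} = -45600 - \frac{711}{4} = - \frac{183111}{4}$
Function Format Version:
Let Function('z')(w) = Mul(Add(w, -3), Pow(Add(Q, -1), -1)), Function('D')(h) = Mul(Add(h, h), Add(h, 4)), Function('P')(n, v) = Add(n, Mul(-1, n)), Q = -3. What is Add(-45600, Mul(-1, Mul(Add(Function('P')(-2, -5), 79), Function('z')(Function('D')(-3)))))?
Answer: Rational(-183111, 4) ≈ -45778.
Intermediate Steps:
Function('P')(n, v) = 0
Function('D')(h) = Mul(2, h, Add(4, h)) (Function('D')(h) = Mul(Mul(2, h), Add(4, h)) = Mul(2, h, Add(4, h)))
Function('z')(w) = Add(Rational(3, 4), Mul(Rational(-1, 4), w)) (Function('z')(w) = Mul(Add(w, -3), Pow(Add(-3, -1), -1)) = Mul(Add(-3, w), Pow(-4, -1)) = Mul(Add(-3, w), Rational(-1, 4)) = Add(Rational(3, 4), Mul(Rational(-1, 4), w)))
Add(-45600, Mul(-1, Mul(Add(Function('P')(-2, -5), 79), Function('z')(Function('D')(-3))))) = Add(-45600, Mul(-1, Mul(Add(0, 79), Add(Rational(3, 4), Mul(Rational(-1, 4), Mul(2, -3, Add(4, -3))))))) = Add(-45600, Mul(-1, Mul(79, Add(Rational(3, 4), Mul(Rational(-1, 4), Mul(2, -3, 1)))))) = Add(-45600, Mul(-1, Mul(79, Add(Rational(3, 4), Mul(Rational(-1, 4), -6))))) = Add(-45600, Mul(-1, Mul(79, Add(Rational(3, 4), Rational(3, 2))))) = Add(-45600, Mul(-1, Mul(79, Rational(9, 4)))) = Add(-45600, Mul(-1, Rational(711, 4))) = Add(-45600, Rational(-711, 4)) = Rational(-183111, 4)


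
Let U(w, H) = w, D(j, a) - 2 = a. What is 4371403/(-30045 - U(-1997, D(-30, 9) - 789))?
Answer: -4371403/28048 ≈ -155.85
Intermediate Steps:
D(j, a) = 2 + a
4371403/(-30045 - U(-1997, D(-30, 9) - 789)) = 4371403/(-30045 - 1*(-1997)) = 4371403/(-30045 + 1997) = 4371403/(-28048) = 4371403*(-1/28048) = -4371403/28048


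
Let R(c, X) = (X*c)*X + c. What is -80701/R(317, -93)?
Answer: -80701/2742050 ≈ -0.029431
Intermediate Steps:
R(c, X) = c + c*X² (R(c, X) = c*X² + c = c + c*X²)
-80701/R(317, -93) = -80701*1/(317*(1 + (-93)²)) = -80701*1/(317*(1 + 8649)) = -80701/(317*8650) = -80701/2742050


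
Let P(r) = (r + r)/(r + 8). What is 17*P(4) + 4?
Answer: 46/3 ≈ 15.333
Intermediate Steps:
P(r) = 2*r/(8 + r) (P(r) = (2*r)/(8 + r) = 2*r/(8 + r))
17*P(4) + 4 = 17*(2*4/(8 + 4)) + 4 = 17*(2*4/12) + 4 = 17*(2*4*(1/12)) + 4 = 17*(2/3) + 4 = 34/3 + 4 = 46/3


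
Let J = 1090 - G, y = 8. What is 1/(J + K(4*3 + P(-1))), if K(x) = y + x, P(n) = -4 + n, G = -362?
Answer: 1/1467 ≈ 0.00068166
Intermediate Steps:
K(x) = 8 + x
J = 1452 (J = 1090 - 1*(-362) = 1090 + 362 = 1452)
1/(J + K(4*3 + P(-1))) = 1/(1452 + (8 + (4*3 + (-4 - 1)))) = 1/(1452 + (8 + (12 - 5))) = 1/(1452 + (8 + 7)) = 1/(1452 + 15) = 1/1467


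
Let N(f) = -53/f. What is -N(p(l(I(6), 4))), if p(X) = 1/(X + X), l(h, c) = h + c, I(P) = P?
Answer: 1060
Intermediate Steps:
l(h, c) = c + h
p(X) = 1/(2*X)
-N(p(l(I(6), 4))) = -(-53)/(1/(2*(4 + 6))) = -(-53)/((½)/10) = -(-53)/((½)*(⅒)) = -(-53)/1/20 = -(-53)*20 = -1*(-1060) = 1060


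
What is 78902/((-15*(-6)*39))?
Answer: 39451/1755 ≈ 22.479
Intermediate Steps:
78902/((-15*(-6)*39)) = 78902/((90*39)) = 78902/3510 = 78902*(1/3510) = 39451/1755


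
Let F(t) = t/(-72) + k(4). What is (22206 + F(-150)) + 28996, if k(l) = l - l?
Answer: 614449/12 ≈ 51204.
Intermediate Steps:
k(l) = 0
F(t) = -t/72 (F(t) = t/(-72) + 0 = t*(-1/72) + 0 = -t/72 + 0 = -t/72)
(22206 + F(-150)) + 28996 = (22206 - 1/72*(-150)) + 28996 = (22206 + 25/12) + 28996 = 266497/12 + 28996 = 614449/12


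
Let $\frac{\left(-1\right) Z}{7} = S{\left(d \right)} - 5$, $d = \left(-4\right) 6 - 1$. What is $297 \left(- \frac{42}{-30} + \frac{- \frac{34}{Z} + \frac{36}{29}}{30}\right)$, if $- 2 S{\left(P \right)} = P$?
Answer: $\frac{2205093}{5075} \approx 434.5$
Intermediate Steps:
$d = -25$ ($d = -24 - 1 = -25$)
$S{\left(P \right)} = - \frac{P}{2}$
$Z = - \frac{105}{2}$ ($Z = - 7 \left(\left(- \frac{1}{2}\right) \left(-25\right) - 5\right) = - 7 \left(\frac{25}{2} - 5\right) = \left(-7\right) \frac{15}{2} = - \frac{105}{2} \approx -52.5$)
$297 \left(- \frac{42}{-30} + \frac{- \frac{34}{Z} + \frac{36}{29}}{30}\right) = 297 \left(- \frac{42}{-30} + \frac{- \frac{34}{- \frac{105}{2}} + \frac{36}{29}}{30}\right) = 297 \left(\left(-42\right) \left(- \frac{1}{30}\right) + \left(\left(-34\right) \left(- \frac{2}{105}\right) + 36 \cdot \frac{1}{29}\right) \frac{1}{30}\right) = 297 \left(\frac{7}{5} + \left(\frac{68}{105} + \frac{36}{29}\right) \frac{1}{30}\right) = 297 \left(\frac{7}{5} + \frac{5752}{3045} \cdot \frac{1}{30}\right) = 297 \left(\frac{7}{5} + \frac{2876}{45675}\right) = 297 \cdot \frac{66821}{45675} = \frac{2205093}{5075}$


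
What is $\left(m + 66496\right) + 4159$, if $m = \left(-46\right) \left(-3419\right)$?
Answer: $227929$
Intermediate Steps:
$m = 157274$
$\left(m + 66496\right) + 4159 = \left(157274 + 66496\right) + 4159 = 223770 + 4159 = 227929$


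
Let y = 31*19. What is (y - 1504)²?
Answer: 837225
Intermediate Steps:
y = 589
(y - 1504)² = (589 - 1504)² = (-915)² = 837225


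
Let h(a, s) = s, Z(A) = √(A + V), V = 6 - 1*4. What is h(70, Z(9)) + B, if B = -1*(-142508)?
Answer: 142508 + √11 ≈ 1.4251e+5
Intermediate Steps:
V = 2 (V = 6 - 4 = 2)
Z(A) = √(2 + A) (Z(A) = √(A + 2) = √(2 + A))
B = 142508
h(70, Z(9)) + B = √(2 + 9) + 142508 = √11 + 142508 = 142508 + √11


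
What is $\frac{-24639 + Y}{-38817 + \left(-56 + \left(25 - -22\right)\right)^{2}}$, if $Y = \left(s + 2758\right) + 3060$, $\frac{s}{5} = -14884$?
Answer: $\frac{93241}{38736} \approx 2.4071$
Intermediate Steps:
$s = -74420$ ($s = 5 \left(-14884\right) = -74420$)
$Y = -68602$ ($Y = \left(-74420 + 2758\right) + 3060 = -71662 + 3060 = -68602$)
$\frac{-24639 + Y}{-38817 + \left(-56 + \left(25 - -22\right)\right)^{2}} = \frac{-24639 - 68602}{-38817 + \left(-56 + \left(25 - -22\right)\right)^{2}} = - \frac{93241}{-38817 + \left(-56 + \left(25 + 22\right)\right)^{2}} = - \frac{93241}{-38817 + \left(-56 + 47\right)^{2}} = - \frac{93241}{-38817 + \left(-9\right)^{2}} = - \frac{93241}{-38817 + 81} = - \frac{93241}{-38736} = \left(-93241\right) \left(- \frac{1}{38736}\right) = \frac{93241}{38736}$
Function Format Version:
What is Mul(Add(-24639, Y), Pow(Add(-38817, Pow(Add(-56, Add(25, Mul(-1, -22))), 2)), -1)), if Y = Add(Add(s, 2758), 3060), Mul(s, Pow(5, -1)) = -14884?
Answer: Rational(93241, 38736) ≈ 2.4071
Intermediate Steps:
s = -74420 (s = Mul(5, -14884) = -74420)
Y = -68602 (Y = Add(Add(-74420, 2758), 3060) = Add(-71662, 3060) = -68602)
Mul(Add(-24639, Y), Pow(Add(-38817, Pow(Add(-56, Add(25, Mul(-1, -22))), 2)), -1)) = Mul(Add(-24639, -68602), Pow(Add(-38817, Pow(Add(-56, Add(25, Mul(-1, -22))), 2)), -1)) = Mul(-93241, Pow(Add(-38817, Pow(Add(-56, Add(25, 22)), 2)), -1)) = Mul(-93241, Pow(Add(-38817, Pow(Add(-56, 47), 2)), -1)) = Mul(-93241, Pow(Add(-38817, Pow(-9, 2)), -1)) = Mul(-93241, Pow(Add(-38817, 81), -1)) = Mul(-93241, Pow(-38736, -1)) = Mul(-93241, Rational(-1, 38736)) = Rational(93241, 38736)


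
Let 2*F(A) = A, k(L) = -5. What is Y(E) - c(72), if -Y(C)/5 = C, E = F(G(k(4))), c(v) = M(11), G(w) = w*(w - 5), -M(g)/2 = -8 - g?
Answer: -163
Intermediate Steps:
M(g) = 16 + 2*g (M(g) = -2*(-8 - g) = 16 + 2*g)
G(w) = w*(-5 + w)
F(A) = A/2
c(v) = 38 (c(v) = 16 + 2*11 = 16 + 22 = 38)
E = 25 (E = (-5*(-5 - 5))/2 = (-5*(-10))/2 = (½)*50 = 25)
Y(C) = -5*C
Y(E) - c(72) = -5*25 - 1*38 = -125 - 38 = -163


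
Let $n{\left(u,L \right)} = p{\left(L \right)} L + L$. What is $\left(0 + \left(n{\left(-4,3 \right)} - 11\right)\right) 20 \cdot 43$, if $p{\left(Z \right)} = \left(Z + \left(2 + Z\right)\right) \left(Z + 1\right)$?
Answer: $75680$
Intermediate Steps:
$p{\left(Z \right)} = \left(1 + Z\right) \left(2 + 2 Z\right)$ ($p{\left(Z \right)} = \left(2 + 2 Z\right) \left(1 + Z\right) = \left(1 + Z\right) \left(2 + 2 Z\right)$)
$n{\left(u,L \right)} = L + L \left(2 + 2 L^{2} + 4 L\right)$ ($n{\left(u,L \right)} = \left(2 + 2 L^{2} + 4 L\right) L + L = L \left(2 + 2 L^{2} + 4 L\right) + L = L + L \left(2 + 2 L^{2} + 4 L\right)$)
$\left(0 + \left(n{\left(-4,3 \right)} - 11\right)\right) 20 \cdot 43 = \left(0 + \left(3 \left(3 + 2 \cdot 3^{2} + 4 \cdot 3\right) - 11\right)\right) 20 \cdot 43 = \left(0 - \left(11 - 3 \left(3 + 2 \cdot 9 + 12\right)\right)\right) 20 \cdot 43 = \left(0 - \left(11 - 3 \left(3 + 18 + 12\right)\right)\right) 20 \cdot 43 = \left(0 + \left(3 \cdot 33 - 11\right)\right) 20 \cdot 43 = \left(0 + \left(99 - 11\right)\right) 20 \cdot 43 = \left(0 + 88\right) 20 \cdot 43 = 88 \cdot 20 \cdot 43 = 1760 \cdot 43 = 75680$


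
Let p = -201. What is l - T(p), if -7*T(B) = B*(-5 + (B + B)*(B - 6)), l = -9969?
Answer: -2399256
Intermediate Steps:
T(B) = -B*(-5 + 2*B*(-6 + B))/7 (T(B) = -B*(-5 + (B + B)*(B - 6))/7 = -B*(-5 + (2*B)*(-6 + B))/7 = -B*(-5 + 2*B*(-6 + B))/7)
l - T(p) = -9969 - (-201)*(5 - 2*(-201)² + 12*(-201))/7 = -9969 - (-201)*(5 - 2*40401 - 2412)/7 = -9969 - (-201)*(5 - 80802 - 2412)/7 = -9969 - (-201)*(-83209)/7 = -9969 - 1*2389287 = -9969 - 2389287 = -2399256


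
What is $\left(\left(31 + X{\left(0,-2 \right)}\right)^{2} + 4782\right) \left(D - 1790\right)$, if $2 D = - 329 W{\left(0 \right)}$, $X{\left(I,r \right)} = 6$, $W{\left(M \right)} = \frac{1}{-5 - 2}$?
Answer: $- \frac{21731483}{2} \approx -1.0866 \cdot 10^{7}$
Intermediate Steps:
$W{\left(M \right)} = - \frac{1}{7}$ ($W{\left(M \right)} = \frac{1}{-7} = - \frac{1}{7}$)
$D = \frac{47}{2}$ ($D = \frac{\left(-329\right) \left(- \frac{1}{7}\right)}{2} = \frac{1}{2} \cdot 47 = \frac{47}{2} \approx 23.5$)
$\left(\left(31 + X{\left(0,-2 \right)}\right)^{2} + 4782\right) \left(D - 1790\right) = \left(\left(31 + 6\right)^{2} + 4782\right) \left(\frac{47}{2} - 1790\right) = \left(37^{2} + 4782\right) \left(- \frac{3533}{2}\right) = \left(1369 + 4782\right) \left(- \frac{3533}{2}\right) = 6151 \left(- \frac{3533}{2}\right) = - \frac{21731483}{2}$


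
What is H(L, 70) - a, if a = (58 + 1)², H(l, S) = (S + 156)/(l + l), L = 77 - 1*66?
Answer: -38178/11 ≈ -3470.7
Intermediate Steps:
L = 11 (L = 77 - 66 = 11)
H(l, S) = (156 + S)/(2*l) (H(l, S) = (156 + S)/((2*l)) = (156 + S)*(1/(2*l)) = (156 + S)/(2*l))
a = 3481 (a = 59² = 3481)
H(L, 70) - a = (½)*(156 + 70)/11 - 1*3481 = (½)*(1/11)*226 - 3481 = 113/11 - 3481 = -38178/11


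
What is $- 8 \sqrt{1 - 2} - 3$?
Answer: $-3 - 8 i \approx -3.0 - 8.0 i$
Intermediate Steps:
$- 8 \sqrt{1 - 2} - 3 = - 8 \sqrt{-1} - 3 = - 8 i - 3 = -3 - 8 i$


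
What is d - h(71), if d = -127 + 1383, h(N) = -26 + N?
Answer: 1211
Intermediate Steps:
d = 1256
d - h(71) = 1256 - (-26 + 71) = 1256 - 1*45 = 1256 - 45 = 1211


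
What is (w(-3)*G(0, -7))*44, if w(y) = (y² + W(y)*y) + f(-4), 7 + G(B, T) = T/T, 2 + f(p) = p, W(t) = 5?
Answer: 3168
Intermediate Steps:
f(p) = -2 + p
G(B, T) = -6 (G(B, T) = -7 + T/T = -7 + 1 = -6)
w(y) = -6 + y² + 5*y (w(y) = (y² + 5*y) + (-2 - 4) = (y² + 5*y) - 6 = -6 + y² + 5*y)
(w(-3)*G(0, -7))*44 = ((-6 + (-3)² + 5*(-3))*(-6))*44 = ((-6 + 9 - 15)*(-6))*44 = -12*(-6)*44 = 72*44 = 3168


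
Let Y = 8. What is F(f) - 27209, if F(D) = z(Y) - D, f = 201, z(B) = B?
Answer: -27402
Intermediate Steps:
F(D) = 8 - D
F(f) - 27209 = (8 - 1*201) - 27209 = (8 - 201) - 27209 = -193 - 27209 = -27402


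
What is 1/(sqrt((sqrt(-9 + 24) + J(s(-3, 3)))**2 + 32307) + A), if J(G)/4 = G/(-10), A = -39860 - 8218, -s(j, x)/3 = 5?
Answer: -1/(48078 - sqrt(32307 + (6 + sqrt(15))**2)) ≈ -2.0878e-5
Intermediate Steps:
s(j, x) = -15 (s(j, x) = -3*5 = -15)
A = -48078
J(G) = -2*G/5 (J(G) = 4*(G/(-10)) = 4*(G*(-1/10)) = 4*(-G/10) = -2*G/5)
1/(sqrt((sqrt(-9 + 24) + J(s(-3, 3)))**2 + 32307) + A) = 1/(sqrt((sqrt(-9 + 24) - 2/5*(-15))**2 + 32307) - 48078) = 1/(sqrt((sqrt(15) + 6)**2 + 32307) - 48078) = 1/(sqrt((6 + sqrt(15))**2 + 32307) - 48078) = 1/(sqrt(32307 + (6 + sqrt(15))**2) - 48078) = 1/(-48078 + sqrt(32307 + (6 + sqrt(15))**2))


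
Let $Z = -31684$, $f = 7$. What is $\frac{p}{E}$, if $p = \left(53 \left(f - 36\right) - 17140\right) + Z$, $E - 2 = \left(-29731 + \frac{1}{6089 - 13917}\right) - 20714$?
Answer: $\frac{394225908}{394867805} \approx 0.99837$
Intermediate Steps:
$E = - \frac{394867805}{7828}$ ($E = 2 - \left(50445 - \frac{1}{6089 - 13917}\right) = 2 - \left(50445 + \frac{1}{7828}\right) = 2 - \frac{394883461}{7828} = - \frac{394867805}{7828} \approx -50443.0$)
$p = -50361$ ($p = \left(53 \left(7 - 36\right) - 17140\right) - 31684 = \left(53 \left(-29\right) - 17140\right) - 31684 = \left(-1537 - 17140\right) - 31684 = -18677 - 31684 = -50361$)
$\frac{p}{E} = - \frac{50361}{- \frac{394867805}{7828}} = \left(-50361\right) \left(- \frac{7828}{394867805}\right) = \frac{394225908}{394867805}$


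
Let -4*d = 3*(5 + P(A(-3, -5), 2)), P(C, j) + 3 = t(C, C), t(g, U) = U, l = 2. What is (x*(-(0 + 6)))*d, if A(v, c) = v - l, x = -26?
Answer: 351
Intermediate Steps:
A(v, c) = -2 + v (A(v, c) = v - 1*2 = v - 2 = -2 + v)
P(C, j) = -3 + C
d = 9/4 (d = -3*(5 + (-3 + (-2 - 3)))/4 = -3*(5 + (-3 - 5))/4 = -3*(5 - 8)/4 = -3*(-3)/4 = -¼*(-9) = 9/4 ≈ 2.2500)
(x*(-(0 + 6)))*d = -(-26)*(0 + 6)*(9/4) = -(-26)*6*(9/4) = -26*(-6)*(9/4) = 156*(9/4) = 351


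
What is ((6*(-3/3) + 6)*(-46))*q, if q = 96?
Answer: 0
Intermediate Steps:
((6*(-3/3) + 6)*(-46))*q = ((6*(-3/3) + 6)*(-46))*96 = ((6*(-3*1/3) + 6)*(-46))*96 = ((6*(-1) + 6)*(-46))*96 = ((-6 + 6)*(-46))*96 = (0*(-46))*96 = 0*96 = 0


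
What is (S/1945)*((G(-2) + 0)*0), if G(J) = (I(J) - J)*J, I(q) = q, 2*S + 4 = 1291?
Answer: 0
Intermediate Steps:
S = 1287/2 (S = -2 + (½)*1291 = -2 + 1291/2 = 1287/2 ≈ 643.50)
G(J) = 0 (G(J) = (J - J)*J = 0*J = 0)
(S/1945)*((G(-2) + 0)*0) = ((1287/2)/1945)*((0 + 0)*0) = ((1287/2)*(1/1945))*(0*0) = (1287/3890)*0 = 0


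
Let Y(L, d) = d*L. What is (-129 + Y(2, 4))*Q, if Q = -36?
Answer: 4356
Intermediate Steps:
Y(L, d) = L*d
(-129 + Y(2, 4))*Q = (-129 + 2*4)*(-36) = (-129 + 8)*(-36) = -121*(-36) = 4356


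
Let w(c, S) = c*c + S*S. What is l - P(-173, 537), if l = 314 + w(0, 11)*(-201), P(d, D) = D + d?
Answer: -24371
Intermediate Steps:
w(c, S) = S² + c² (w(c, S) = c² + S² = S² + c²)
l = -24007 (l = 314 + (11² + 0²)*(-201) = 314 + (121 + 0)*(-201) = 314 + 121*(-201) = 314 - 24321 = -24007)
l - P(-173, 537) = -24007 - (537 - 173) = -24007 - 1*364 = -24007 - 364 = -24371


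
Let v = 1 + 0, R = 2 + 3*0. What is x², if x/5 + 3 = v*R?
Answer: 25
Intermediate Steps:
R = 2 (R = 2 + 0 = 2)
v = 1
x = -5 (x = -15 + 5*(1*2) = -15 + 5*2 = -15 + 10 = -5)
x² = (-5)² = 25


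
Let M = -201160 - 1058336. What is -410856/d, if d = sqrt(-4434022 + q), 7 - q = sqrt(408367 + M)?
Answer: -410856/sqrt(-4434015 - I*sqrt(851129)) ≈ -0.020298 - 195.12*I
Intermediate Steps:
M = -1259496
q = 7 - I*sqrt(851129) (q = 7 - sqrt(408367 - 1259496) = 7 - sqrt(-851129) = 7 - I*sqrt(851129) ≈ 7.0 - 922.57*I)
d = sqrt(-4434015 - I*sqrt(851129)) (d = sqrt(-4434022 + (7 - I*sqrt(851129))) = sqrt(-4434015 - I*sqrt(851129)) ≈ 0.22 - 2105.7*I)
-410856/d = -410856/sqrt(-4434015 - I*sqrt(851129))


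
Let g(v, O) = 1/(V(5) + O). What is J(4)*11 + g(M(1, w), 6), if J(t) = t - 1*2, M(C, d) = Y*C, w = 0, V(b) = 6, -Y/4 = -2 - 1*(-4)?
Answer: 265/12 ≈ 22.083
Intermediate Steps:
Y = -8 (Y = -4*(-2 - 1*(-4)) = -4*(-2 + 4) = -4*2 = -8)
M(C, d) = -8*C
J(t) = -2 + t (J(t) = t - 2 = -2 + t)
g(v, O) = 1/(6 + O)
J(4)*11 + g(M(1, w), 6) = (-2 + 4)*11 + 1/(6 + 6) = 2*11 + 1/12 = 22 + 1/12 = 265/12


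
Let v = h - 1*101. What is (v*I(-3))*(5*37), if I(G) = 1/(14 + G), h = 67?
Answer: -6290/11 ≈ -571.82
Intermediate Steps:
v = -34 (v = 67 - 1*101 = 67 - 101 = -34)
(v*I(-3))*(5*37) = (-34/(14 - 3))*(5*37) = -34/11*185 = -6290/11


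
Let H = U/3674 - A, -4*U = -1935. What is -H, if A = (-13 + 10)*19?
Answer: -839607/14696 ≈ -57.132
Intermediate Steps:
U = 1935/4 (U = -¼*(-1935) = 1935/4 ≈ 483.75)
A = -57 (A = -3*19 = -57)
H = 839607/14696 (H = (1935/4)/3674 - 1*(-57) = (1935/4)*(1/3674) + 57 = 1935/14696 + 57 = 839607/14696 ≈ 57.132)
-H = -1*839607/14696 = -839607/14696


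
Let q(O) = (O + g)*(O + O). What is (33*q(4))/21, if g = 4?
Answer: 704/7 ≈ 100.57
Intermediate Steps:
q(O) = 2*O*(4 + O) (q(O) = (O + 4)*(O + O) = (4 + O)*(2*O) = 2*O*(4 + O))
(33*q(4))/21 = (33*(2*4*(4 + 4)))/21 = (33*(2*4*8))*(1/21) = (33*64)*(1/21) = 2112*(1/21) = 704/7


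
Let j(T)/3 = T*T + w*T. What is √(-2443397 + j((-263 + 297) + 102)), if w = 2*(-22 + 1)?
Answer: I*√2405045 ≈ 1550.8*I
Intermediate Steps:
w = -42 (w = 2*(-21) = -42)
j(T) = -126*T + 3*T² (j(T) = 3*(T*T - 42*T) = 3*(T² - 42*T) = -126*T + 3*T²)
√(-2443397 + j((-263 + 297) + 102)) = √(-2443397 + 3*((-263 + 297) + 102)*(-42 + ((-263 + 297) + 102))) = √(-2443397 + 3*(34 + 102)*(-42 + (34 + 102))) = √(-2443397 + 3*136*(-42 + 136)) = √(-2443397 + 3*136*94) = √(-2443397 + 38352) = √(-2405045) = I*√2405045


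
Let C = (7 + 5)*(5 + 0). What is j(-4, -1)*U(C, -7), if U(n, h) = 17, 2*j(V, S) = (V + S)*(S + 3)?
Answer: -85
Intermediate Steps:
j(V, S) = (3 + S)*(S + V)/2 (j(V, S) = ((V + S)*(S + 3))/2 = ((S + V)*(3 + S))/2 = ((3 + S)*(S + V))/2 = (3 + S)*(S + V)/2)
C = 60 (C = 12*5 = 60)
j(-4, -1)*U(C, -7) = ((1/2)*(-1)**2 + (3/2)*(-1) + (3/2)*(-4) + (1/2)*(-1)*(-4))*17 = ((1/2)*1 - 3/2 - 6 + 2)*17 = (1/2 - 3/2 - 6 + 2)*17 = -5*17 = -85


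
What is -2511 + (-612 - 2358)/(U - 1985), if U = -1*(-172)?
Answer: -4549473/1813 ≈ -2509.4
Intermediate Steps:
U = 172
-2511 + (-612 - 2358)/(U - 1985) = -2511 + (-612 - 2358)/(172 - 1985) = -2511 - 2970/(-1813) = -2511 - 2970*(-1/1813) = -2511 + 2970/1813 = -4549473/1813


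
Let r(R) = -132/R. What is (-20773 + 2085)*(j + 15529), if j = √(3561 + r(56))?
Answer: -290205952 - 9344*√697494/7 ≈ -2.9132e+8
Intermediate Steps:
j = √697494/14 (j = √(3561 - 132/56) = √(3561 - 132*1/56) = √(3561 - 33/14) = √(49821/14) = √697494/14 ≈ 59.654)
(-20773 + 2085)*(j + 15529) = (-20773 + 2085)*(√697494/14 + 15529) = -18688*(15529 + √697494/14) = -290205952 - 9344*√697494/7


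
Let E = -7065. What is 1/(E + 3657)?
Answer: -1/3408 ≈ -0.00029343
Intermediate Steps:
1/(E + 3657) = 1/(-7065 + 3657) = 1/(-3408) = -1/3408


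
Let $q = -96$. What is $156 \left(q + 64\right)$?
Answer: $-4992$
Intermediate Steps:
$156 \left(q + 64\right) = 156 \left(-96 + 64\right) = 156 \left(-32\right) = -4992$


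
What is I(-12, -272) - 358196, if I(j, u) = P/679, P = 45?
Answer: -243215039/679 ≈ -3.5820e+5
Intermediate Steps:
I(j, u) = 45/679
I(-12, -272) - 358196 = 45/679 - 358196 = -243215039/679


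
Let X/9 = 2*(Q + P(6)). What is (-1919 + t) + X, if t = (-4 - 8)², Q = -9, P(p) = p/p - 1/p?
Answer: -1922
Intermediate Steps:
P(p) = 1 - 1/p
t = 144 (t = (-12)² = 144)
X = -147 (X = 9*(2*(-9 + (-1 + 6)/6)) = 9*(2*(-9 + (⅙)*5)) = 9*(2*(-9 + ⅚)) = 9*(2*(-49/6)) = 9*(-49/3) = -147)
(-1919 + t) + X = (-1919 + 144) - 147 = -1775 - 147 = -1922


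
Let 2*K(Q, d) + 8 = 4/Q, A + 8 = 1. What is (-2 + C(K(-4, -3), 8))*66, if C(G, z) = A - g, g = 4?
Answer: -858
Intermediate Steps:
A = -7 (A = -8 + 1 = -7)
K(Q, d) = -4 + 2/Q (K(Q, d) = -4 + (4/Q)/2 = -4 + 2/Q)
C(G, z) = -11 (C(G, z) = -7 - 1*4 = -7 - 4 = -11)
(-2 + C(K(-4, -3), 8))*66 = (-2 - 11)*66 = -13*66 = -858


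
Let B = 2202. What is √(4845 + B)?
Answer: 9*√87 ≈ 83.946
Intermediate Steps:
√(4845 + B) = √(4845 + 2202) = √7047 = 9*√87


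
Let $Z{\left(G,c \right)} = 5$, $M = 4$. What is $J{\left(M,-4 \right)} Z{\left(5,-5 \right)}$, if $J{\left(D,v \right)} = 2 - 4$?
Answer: $-10$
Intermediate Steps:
$J{\left(D,v \right)} = -2$ ($J{\left(D,v \right)} = 2 - 4 = -2$)
$J{\left(M,-4 \right)} Z{\left(5,-5 \right)} = \left(-2\right) 5 = -10$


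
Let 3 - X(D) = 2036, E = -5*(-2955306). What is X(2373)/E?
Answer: -2033/14776530 ≈ -0.00013758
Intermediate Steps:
E = 14776530
X(D) = -2033 (X(D) = 3 - 1*2036 = 3 - 2036 = -2033)
X(2373)/E = -2033/14776530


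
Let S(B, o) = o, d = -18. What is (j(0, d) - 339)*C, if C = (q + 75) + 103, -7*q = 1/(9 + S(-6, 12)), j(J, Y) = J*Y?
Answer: -2956645/49 ≈ -60340.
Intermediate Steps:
q = -1/147 (q = -1/(7*(9 + 12)) = -⅐/21 = -⅐*1/21 = -1/147 ≈ -0.0068027)
C = 26165/147 (C = (-1/147 + 75) + 103 = 11024/147 + 103 = 26165/147 ≈ 177.99)
(j(0, d) - 339)*C = (0*(-18) - 339)*(26165/147) = (0 - 339)*(26165/147) = -339*26165/147 = -2956645/49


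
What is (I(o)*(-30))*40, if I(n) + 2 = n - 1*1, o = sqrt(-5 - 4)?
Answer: 3600 - 3600*I ≈ 3600.0 - 3600.0*I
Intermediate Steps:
o = 3*I (o = sqrt(-9) = 3*I ≈ 3.0*I)
I(n) = -3 + n (I(n) = -2 + (n - 1*1) = -2 + (n - 1) = -2 + (-1 + n) = -3 + n)
(I(o)*(-30))*40 = ((-3 + 3*I)*(-30))*40 = (90 - 90*I)*40 = 3600 - 3600*I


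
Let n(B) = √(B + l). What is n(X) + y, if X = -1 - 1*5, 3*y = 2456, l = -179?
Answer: 2456/3 + I*√185 ≈ 818.67 + 13.601*I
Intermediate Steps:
y = 2456/3 (y = (⅓)*2456 = 2456/3 ≈ 818.67)
X = -6 (X = -1 - 5 = -6)
n(B) = √(-179 + B) (n(B) = √(B - 179) = √(-179 + B))
n(X) + y = √(-179 - 6) + 2456/3 = √(-185) + 2456/3 = I*√185 + 2456/3 = 2456/3 + I*√185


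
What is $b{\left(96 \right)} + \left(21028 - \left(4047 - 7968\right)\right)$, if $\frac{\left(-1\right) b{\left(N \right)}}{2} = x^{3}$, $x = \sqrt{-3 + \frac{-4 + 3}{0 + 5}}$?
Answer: $24949 + \frac{128 i \sqrt{5}}{25} \approx 24949.0 + 11.449 i$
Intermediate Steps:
$x = \frac{4 i \sqrt{5}}{5}$ ($x = \sqrt{-3 - \frac{1}{5}} = \sqrt{- \frac{16}{5}} = \frac{4 i \sqrt{5}}{5} \approx 1.7889 i$)
$b{\left(N \right)} = \frac{128 i \sqrt{5}}{25}$ ($b{\left(N \right)} = - 2 \left(\frac{4 i \sqrt{5}}{5}\right)^{3} = - 2 \left(- \frac{64 i \sqrt{5}}{25}\right) = \frac{128 i \sqrt{5}}{25}$)
$b{\left(96 \right)} + \left(21028 - \left(4047 - 7968\right)\right) = \frac{128 i \sqrt{5}}{25} + \left(21028 - \left(4047 - 7968\right)\right) = \frac{128 i \sqrt{5}}{25} + \left(21028 - -3921\right) = \frac{128 i \sqrt{5}}{25} + \left(21028 + 3921\right) = \frac{128 i \sqrt{5}}{25} + 24949 = 24949 + \frac{128 i \sqrt{5}}{25}$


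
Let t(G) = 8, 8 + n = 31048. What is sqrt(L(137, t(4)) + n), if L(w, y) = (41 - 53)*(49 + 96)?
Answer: 10*sqrt(293) ≈ 171.17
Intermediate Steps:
n = 31040 (n = -8 + 31048 = 31040)
L(w, y) = -1740 (L(w, y) = -12*145 = -1740)
sqrt(L(137, t(4)) + n) = sqrt(-1740 + 31040) = sqrt(29300) = 10*sqrt(293)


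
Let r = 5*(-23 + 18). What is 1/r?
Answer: -1/25 ≈ -0.040000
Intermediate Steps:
r = -25 (r = 5*(-5) = -25)
1/r = 1/(-25) = -1/25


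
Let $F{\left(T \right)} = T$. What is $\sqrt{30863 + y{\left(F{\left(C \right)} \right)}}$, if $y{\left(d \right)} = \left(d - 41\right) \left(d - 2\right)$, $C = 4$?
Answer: $3 \sqrt{3421} \approx 175.47$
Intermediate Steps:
$y{\left(d \right)} = \left(-41 + d\right) \left(-2 + d\right)$
$\sqrt{30863 + y{\left(F{\left(C \right)} \right)}} = \sqrt{30863 + \left(82 + 4^{2} - 172\right)} = \sqrt{30863 + \left(82 + 16 - 172\right)} = \sqrt{30863 - 74} = \sqrt{30789} = 3 \sqrt{3421}$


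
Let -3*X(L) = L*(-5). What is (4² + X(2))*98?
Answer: 5684/3 ≈ 1894.7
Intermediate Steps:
X(L) = 5*L/3 (X(L) = -L*(-5)/3 = -(-5)*L/3 = 5*L/3)
(4² + X(2))*98 = (4² + (5/3)*2)*98 = (16 + 10/3)*98 = (58/3)*98 = 5684/3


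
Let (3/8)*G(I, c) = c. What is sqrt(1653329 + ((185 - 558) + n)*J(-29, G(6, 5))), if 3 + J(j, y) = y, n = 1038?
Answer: 11*sqrt(123486)/3 ≈ 1288.5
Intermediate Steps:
G(I, c) = 8*c/3
J(j, y) = -3 + y
sqrt(1653329 + ((185 - 558) + n)*J(-29, G(6, 5))) = sqrt(1653329 + ((185 - 558) + 1038)*(-3 + (8/3)*5)) = sqrt(1653329 + (-373 + 1038)*(-3 + 40/3)) = sqrt(1653329 + 665*(31/3)) = sqrt(1653329 + 20615/3) = sqrt(4980602/3) = 11*sqrt(123486)/3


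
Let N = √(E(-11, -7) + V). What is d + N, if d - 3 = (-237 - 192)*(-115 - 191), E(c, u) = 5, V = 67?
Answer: 131277 + 6*√2 ≈ 1.3129e+5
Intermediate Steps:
d = 131277 (d = 3 + (-237 - 192)*(-115 - 191) = 3 - 429*(-306) = 3 + 131274 = 131277)
N = 6*√2 (N = √(5 + 67) = √72 = 6*√2 ≈ 8.4853)
d + N = 131277 + 6*√2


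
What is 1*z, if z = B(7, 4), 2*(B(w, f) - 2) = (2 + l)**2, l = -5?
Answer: 13/2 ≈ 6.5000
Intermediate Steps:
B(w, f) = 13/2 (B(w, f) = 2 + (2 - 5)**2/2 = 2 + (1/2)*(-3)**2 = 2 + (1/2)*9 = 2 + 9/2 = 13/2)
z = 13/2 ≈ 6.5000
1*z = 1*(13/2) = 13/2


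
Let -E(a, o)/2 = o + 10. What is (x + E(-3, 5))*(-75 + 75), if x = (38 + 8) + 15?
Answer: 0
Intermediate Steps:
E(a, o) = -20 - 2*o (E(a, o) = -2*(o + 10) = -2*(10 + o) = -20 - 2*o)
x = 61 (x = 46 + 15 = 61)
(x + E(-3, 5))*(-75 + 75) = (61 + (-20 - 2*5))*(-75 + 75) = (61 + (-20 - 10))*0 = (61 - 30)*0 = 31*0 = 0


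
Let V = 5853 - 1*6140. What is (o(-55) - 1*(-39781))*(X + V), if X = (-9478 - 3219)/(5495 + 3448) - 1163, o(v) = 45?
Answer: -516943351822/8943 ≈ -5.7804e+7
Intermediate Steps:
V = -287 (V = 5853 - 6140 = -287)
X = -10413406/8943 (X = -12697/8943 - 1163 = -10413406/8943 ≈ -1164.4)
(o(-55) - 1*(-39781))*(X + V) = (45 - 1*(-39781))*(-10413406/8943 - 287) = (45 + 39781)*(-12980047/8943) = 39826*(-12980047/8943) = -516943351822/8943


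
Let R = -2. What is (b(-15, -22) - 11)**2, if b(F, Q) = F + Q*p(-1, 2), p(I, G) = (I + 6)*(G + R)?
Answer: 676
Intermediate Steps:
p(I, G) = (-2 + G)*(6 + I) (p(I, G) = (I + 6)*(G - 2) = (6 + I)*(-2 + G) = (-2 + G)*(6 + I))
b(F, Q) = F (b(F, Q) = F + Q*(-12 - 2*(-1) + 6*2 + 2*(-1)) = F + Q*(-12 + 2 + 12 - 2) = F + Q*0 = F + 0 = F)
(b(-15, -22) - 11)**2 = (-15 - 11)**2 = (-26)**2 = 676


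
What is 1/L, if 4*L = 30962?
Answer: 2/15481 ≈ 0.00012919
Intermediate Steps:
L = 15481/2 (L = (1/4)*30962 = 15481/2 ≈ 7740.5)
1/L = 1/(15481/2) = 2/15481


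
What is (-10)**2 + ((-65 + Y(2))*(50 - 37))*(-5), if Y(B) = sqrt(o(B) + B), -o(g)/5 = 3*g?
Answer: 4325 - 130*I*sqrt(7) ≈ 4325.0 - 343.95*I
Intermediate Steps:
o(g) = -15*g
Y(B) = sqrt(14)*sqrt(-B) (Y(B) = sqrt(-15*B + B) = sqrt(-14*B) = sqrt(14)*sqrt(-B))
(-10)**2 + ((-65 + Y(2))*(50 - 37))*(-5) = (-10)**2 + ((-65 + sqrt(14)*sqrt(-1*2))*(50 - 37))*(-5) = 100 + ((-65 + sqrt(14)*sqrt(-2))*13)*(-5) = 100 + ((-65 + sqrt(14)*(I*sqrt(2)))*13)*(-5) = 100 + ((-65 + 2*I*sqrt(7))*13)*(-5) = 100 + (-845 + 26*I*sqrt(7))*(-5) = 100 + (4225 - 130*I*sqrt(7)) = 4325 - 130*I*sqrt(7)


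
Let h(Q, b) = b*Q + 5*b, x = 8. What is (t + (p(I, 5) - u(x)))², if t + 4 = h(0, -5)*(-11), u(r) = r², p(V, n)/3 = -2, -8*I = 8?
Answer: 40401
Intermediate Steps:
I = -1 (I = -⅛*8 = -1)
p(V, n) = -6 (p(V, n) = 3*(-2) = -6)
h(Q, b) = 5*b + Q*b (h(Q, b) = Q*b + 5*b = 5*b + Q*b)
t = 271 (t = -4 - 5*(5 + 0)*(-11) = -4 - 5*5*(-11) = -4 - 25*(-11) = -4 + 275 = 271)
(t + (p(I, 5) - u(x)))² = (271 + (-6 - 1*8²))² = (271 + (-6 - 1*64))² = (271 + (-6 - 64))² = (271 - 70)² = 201² = 40401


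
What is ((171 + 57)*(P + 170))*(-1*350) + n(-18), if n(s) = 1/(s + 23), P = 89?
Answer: -103340999/5 ≈ -2.0668e+7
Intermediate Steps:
n(s) = 1/(23 + s)
((171 + 57)*(P + 170))*(-1*350) + n(-18) = ((171 + 57)*(89 + 170))*(-1*350) + 1/(23 - 18) = (228*259)*(-350) + 1/5 = 59052*(-350) + ⅕ = -20668200 + ⅕ = -103340999/5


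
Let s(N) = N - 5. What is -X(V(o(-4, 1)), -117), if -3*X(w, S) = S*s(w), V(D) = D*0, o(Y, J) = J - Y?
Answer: 195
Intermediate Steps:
s(N) = -5 + N
V(D) = 0
X(w, S) = -S*(-5 + w)/3
-X(V(o(-4, 1)), -117) = -(-117)*(5 - 1*0)/3 = -(-117)*(5 + 0)/3 = -(-117)*5/3 = -1*(-195) = 195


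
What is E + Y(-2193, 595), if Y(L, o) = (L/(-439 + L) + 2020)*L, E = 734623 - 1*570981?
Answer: -11233495025/2632 ≈ -4.2680e+6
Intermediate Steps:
E = 163642 (E = 734623 - 570981 = 163642)
Y(L, o) = L*(2020 + L/(-439 + L)) (Y(L, o) = (L/(-439 + L) + 2020)*L = (2020 + L/(-439 + L))*L = L*(2020 + L/(-439 + L)))
E + Y(-2193, 595) = 163642 - 2193*(-886780 + 2021*(-2193))/(-439 - 2193) = 163642 - 2193*(-886780 - 4432053)/(-2632) = 163642 - 2193*(-1/2632)*(-5318833) = 163642 - 11664200769/2632 = -11233495025/2632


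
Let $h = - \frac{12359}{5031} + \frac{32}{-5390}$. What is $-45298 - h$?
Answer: $- \frac{614141583409}{13558545} \approx -45296.0$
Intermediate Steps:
$h = - \frac{33388001}{13558545}$ ($h = \left(-12359\right) \frac{1}{5031} + 32 \left(- \frac{1}{5390}\right) = - \frac{12359}{5031} - \frac{16}{2695} = - \frac{33388001}{13558545} \approx -2.4625$)
$-45298 - h = -45298 - - \frac{33388001}{13558545} = -45298 + \frac{33388001}{13558545} = - \frac{614141583409}{13558545}$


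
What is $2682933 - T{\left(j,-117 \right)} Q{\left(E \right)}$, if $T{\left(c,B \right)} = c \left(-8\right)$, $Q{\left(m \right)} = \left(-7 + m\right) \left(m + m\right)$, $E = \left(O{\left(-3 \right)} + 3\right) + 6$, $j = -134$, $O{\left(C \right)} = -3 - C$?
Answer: $2644341$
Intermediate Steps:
$E = 9$ ($E = \left(\left(-3 - -3\right) + 3\right) + 6 = \left(\left(-3 + 3\right) + 3\right) + 6 = \left(0 + 3\right) + 6 = 3 + 6 = 9$)
$Q{\left(m \right)} = 2 m \left(-7 + m\right)$ ($Q{\left(m \right)} = \left(-7 + m\right) 2 m = 2 m \left(-7 + m\right)$)
$T{\left(c,B \right)} = - 8 c$
$2682933 - T{\left(j,-117 \right)} Q{\left(E \right)} = 2682933 - \left(-8\right) \left(-134\right) 2 \cdot 9 \left(-7 + 9\right) = 2682933 - 1072 \cdot 2 \cdot 9 \cdot 2 = 2682933 - 1072 \cdot 36 = 2682933 - 38592 = 2644341$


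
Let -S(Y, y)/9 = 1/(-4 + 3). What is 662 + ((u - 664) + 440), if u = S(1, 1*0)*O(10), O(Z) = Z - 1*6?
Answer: 474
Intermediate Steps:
S(Y, y) = 9 (S(Y, y) = -9/(-4 + 3) = -9/(-1) = -9*(-1) = 9)
O(Z) = -6 + Z (O(Z) = Z - 6 = -6 + Z)
u = 36 (u = 9*(-6 + 10) = 9*4 = 36)
662 + ((u - 664) + 440) = 662 + ((36 - 664) + 440) = 662 + (-628 + 440) = 662 - 188 = 474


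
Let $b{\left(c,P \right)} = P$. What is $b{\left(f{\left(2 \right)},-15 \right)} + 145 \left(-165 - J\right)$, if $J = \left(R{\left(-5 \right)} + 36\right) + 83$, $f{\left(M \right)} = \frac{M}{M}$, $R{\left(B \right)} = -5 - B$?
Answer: $-41195$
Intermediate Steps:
$f{\left(M \right)} = 1$
$J = 119$ ($J = \left(\left(-5 - -5\right) + 36\right) + 83 = \left(\left(-5 + 5\right) + 36\right) + 83 = \left(0 + 36\right) + 83 = 36 + 83 = 119$)
$b{\left(f{\left(2 \right)},-15 \right)} + 145 \left(-165 - J\right) = -15 + 145 \left(-165 - 119\right) = -15 + 145 \left(-284\right) = -15 - 41180 = -41195$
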